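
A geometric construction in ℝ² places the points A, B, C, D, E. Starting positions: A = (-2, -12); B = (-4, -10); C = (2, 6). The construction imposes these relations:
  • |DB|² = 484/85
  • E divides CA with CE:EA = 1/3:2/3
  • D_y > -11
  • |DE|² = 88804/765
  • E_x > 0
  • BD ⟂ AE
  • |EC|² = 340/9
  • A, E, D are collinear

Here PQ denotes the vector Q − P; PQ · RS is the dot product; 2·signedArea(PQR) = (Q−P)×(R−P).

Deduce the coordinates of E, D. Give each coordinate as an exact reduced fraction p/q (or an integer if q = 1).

1. E_x = 2/3  [E divides CA with CE:EA = 1/3:2/3]
2. E_y = 0  [E divides CA with CE:EA = 1/3:2/3]
   → E = (2/3, 0)
3. D_x = -142/85  [A, E, D are collinear ∩ BD ⟂ AE]
4. D_y = -894/85  [A, E, D are collinear ∩ BD ⟂ AE]
   → D = (-142/85, -894/85)

D = (-142/85, -894/85)
E = (2/3, 0)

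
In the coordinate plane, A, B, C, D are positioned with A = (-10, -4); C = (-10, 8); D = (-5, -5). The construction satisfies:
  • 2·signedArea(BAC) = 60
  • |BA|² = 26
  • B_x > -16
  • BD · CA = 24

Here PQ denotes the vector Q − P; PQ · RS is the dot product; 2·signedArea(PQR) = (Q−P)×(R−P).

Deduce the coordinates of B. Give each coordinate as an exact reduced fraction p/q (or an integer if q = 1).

1. B_x = -15  [2·signedArea(BAC) = 60 ∩ BD · CA = 24]
2. B_y = -3  [2·signedArea(BAC) = 60 ∩ BD · CA = 24]
   → B = (-15, -3)

B = (-15, -3)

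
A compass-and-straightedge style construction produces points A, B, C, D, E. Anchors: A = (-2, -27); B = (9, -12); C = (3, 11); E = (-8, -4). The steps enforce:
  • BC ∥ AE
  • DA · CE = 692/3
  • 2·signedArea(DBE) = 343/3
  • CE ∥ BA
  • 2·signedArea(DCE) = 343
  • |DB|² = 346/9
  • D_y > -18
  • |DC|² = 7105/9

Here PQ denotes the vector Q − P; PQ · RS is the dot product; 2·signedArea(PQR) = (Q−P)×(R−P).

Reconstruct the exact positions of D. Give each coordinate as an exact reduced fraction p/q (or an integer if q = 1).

D = (16/3, -17)

1. D_x = 16/3  [2·signedArea(DBE) = 343/3 ∩ 2·signedArea(DCE) = 343]
2. D_y = -17  [2·signedArea(DBE) = 343/3 ∩ 2·signedArea(DCE) = 343]
   → D = (16/3, -17)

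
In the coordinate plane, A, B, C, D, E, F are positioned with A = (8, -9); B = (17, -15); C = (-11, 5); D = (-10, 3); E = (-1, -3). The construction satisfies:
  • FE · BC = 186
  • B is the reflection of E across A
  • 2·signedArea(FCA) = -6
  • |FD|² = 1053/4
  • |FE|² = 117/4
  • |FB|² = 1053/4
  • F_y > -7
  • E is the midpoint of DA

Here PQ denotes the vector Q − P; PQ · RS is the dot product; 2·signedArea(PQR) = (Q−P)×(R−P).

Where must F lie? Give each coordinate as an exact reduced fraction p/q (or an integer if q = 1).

F = (7/2, -6)

1. F_x = 7/2  [2·signedArea(FCA) = -6 ∩ FE · BC = 186]
2. F_y = -6  [2·signedArea(FCA) = -6 ∩ FE · BC = 186]
   → F = (7/2, -6)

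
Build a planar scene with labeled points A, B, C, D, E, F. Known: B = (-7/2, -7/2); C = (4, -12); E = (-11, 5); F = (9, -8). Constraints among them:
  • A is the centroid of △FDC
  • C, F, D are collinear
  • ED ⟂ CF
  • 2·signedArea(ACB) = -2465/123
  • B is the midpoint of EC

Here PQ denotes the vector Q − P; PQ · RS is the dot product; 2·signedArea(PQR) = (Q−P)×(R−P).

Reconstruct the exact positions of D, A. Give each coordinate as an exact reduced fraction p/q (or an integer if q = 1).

A = (662/123, -1340/123)
D = (129/41, -520/41)

1. D_x = 129/41  [C, F, D are collinear ∩ ED ⟂ CF]
2. D_y = -520/41  [C, F, D are collinear ∩ ED ⟂ CF]
   → D = (129/41, -520/41)
3. A_x = 662/123  [A is the centroid of △FDC]
4. A_y = -1340/123  [A is the centroid of △FDC]
   → A = (662/123, -1340/123)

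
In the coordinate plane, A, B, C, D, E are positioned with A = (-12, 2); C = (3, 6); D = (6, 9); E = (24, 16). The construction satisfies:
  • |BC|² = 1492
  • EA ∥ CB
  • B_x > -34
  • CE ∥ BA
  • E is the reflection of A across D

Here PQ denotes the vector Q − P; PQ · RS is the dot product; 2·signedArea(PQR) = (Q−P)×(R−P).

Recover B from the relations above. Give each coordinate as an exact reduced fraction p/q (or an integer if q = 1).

B = (-33, -8)

1. B_x = -33  [CE ∥ BA ∩ EA ∥ CB]
2. B_y = -8  [CE ∥ BA ∩ EA ∥ CB]
   → B = (-33, -8)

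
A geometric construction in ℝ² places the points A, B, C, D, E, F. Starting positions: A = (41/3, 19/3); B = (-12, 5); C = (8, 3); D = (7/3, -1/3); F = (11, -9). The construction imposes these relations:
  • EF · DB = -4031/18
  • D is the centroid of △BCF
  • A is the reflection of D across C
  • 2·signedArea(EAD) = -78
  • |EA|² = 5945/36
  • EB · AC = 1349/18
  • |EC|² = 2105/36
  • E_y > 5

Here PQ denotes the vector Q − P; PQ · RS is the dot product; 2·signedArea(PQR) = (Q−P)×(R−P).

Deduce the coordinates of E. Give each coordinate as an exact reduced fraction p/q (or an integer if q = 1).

1. E_x = 5/6  [2·signedArea(EAD) = -78 ∩ EB · AC = 1349/18]
2. E_y = 17/3  [2·signedArea(EAD) = -78 ∩ EB · AC = 1349/18]
   → E = (5/6, 17/3)

E = (5/6, 17/3)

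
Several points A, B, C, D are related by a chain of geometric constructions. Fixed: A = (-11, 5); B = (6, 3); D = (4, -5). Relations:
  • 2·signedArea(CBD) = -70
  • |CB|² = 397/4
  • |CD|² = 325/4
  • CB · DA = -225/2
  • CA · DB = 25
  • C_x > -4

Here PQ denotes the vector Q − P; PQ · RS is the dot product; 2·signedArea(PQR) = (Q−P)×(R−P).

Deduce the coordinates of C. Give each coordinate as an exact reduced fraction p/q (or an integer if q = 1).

C = (-7/2, 0)

1. C_x = -7/2  [2·signedArea(CBD) = -70 ∩ CB · DA = -225/2]
2. C_y = 0  [2·signedArea(CBD) = -70 ∩ CB · DA = -225/2]
   → C = (-7/2, 0)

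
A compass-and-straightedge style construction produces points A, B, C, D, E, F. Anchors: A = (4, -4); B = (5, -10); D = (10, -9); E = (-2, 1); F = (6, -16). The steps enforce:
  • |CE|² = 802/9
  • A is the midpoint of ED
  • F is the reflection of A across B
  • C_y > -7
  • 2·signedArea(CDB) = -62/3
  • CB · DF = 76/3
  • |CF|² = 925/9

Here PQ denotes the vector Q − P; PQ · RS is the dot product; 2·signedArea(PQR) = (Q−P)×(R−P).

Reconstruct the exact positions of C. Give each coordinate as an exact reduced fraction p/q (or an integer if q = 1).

C = (13/3, -6)

1. C_x = 13/3  [2·signedArea(CDB) = -62/3 ∩ CB · DF = 76/3]
2. C_y = -6  [2·signedArea(CDB) = -62/3 ∩ CB · DF = 76/3]
   → C = (13/3, -6)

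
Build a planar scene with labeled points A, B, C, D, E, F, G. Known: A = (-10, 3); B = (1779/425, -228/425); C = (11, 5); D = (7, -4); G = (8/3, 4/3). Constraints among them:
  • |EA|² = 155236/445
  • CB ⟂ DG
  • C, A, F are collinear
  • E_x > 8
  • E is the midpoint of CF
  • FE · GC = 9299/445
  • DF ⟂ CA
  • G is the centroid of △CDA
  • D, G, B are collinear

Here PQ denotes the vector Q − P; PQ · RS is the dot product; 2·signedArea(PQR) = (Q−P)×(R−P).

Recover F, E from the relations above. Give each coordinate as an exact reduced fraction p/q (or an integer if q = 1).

E = (3824/445, 2123/445)
F = (2753/445, 2021/445)

1. F_x = 2753/445  [C, A, F are collinear ∩ DF ⟂ CA]
2. F_y = 2021/445  [C, A, F are collinear ∩ DF ⟂ CA]
   → F = (2753/445, 2021/445)
3. E_x = 3824/445  [E is the midpoint of CF]
4. E_y = 2123/445  [E is the midpoint of CF]
   → E = (3824/445, 2123/445)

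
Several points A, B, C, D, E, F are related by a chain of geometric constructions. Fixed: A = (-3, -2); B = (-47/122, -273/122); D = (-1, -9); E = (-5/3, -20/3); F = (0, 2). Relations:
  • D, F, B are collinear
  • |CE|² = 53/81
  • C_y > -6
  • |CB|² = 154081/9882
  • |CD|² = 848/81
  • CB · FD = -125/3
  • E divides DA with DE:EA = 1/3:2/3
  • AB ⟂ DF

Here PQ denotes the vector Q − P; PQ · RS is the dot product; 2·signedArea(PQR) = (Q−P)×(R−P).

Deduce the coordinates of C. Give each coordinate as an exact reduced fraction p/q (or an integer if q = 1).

C = (-17/9, -53/9)

1. C_x = -17/9  [line 1·x + 11·y + 200/3 = 0 ∩ |CB|² = 154081/9882]
2. C_y = -53/9  [line 1·x + 11·y + 200/3 = 0 ∩ |CB|² = 154081/9882]
   → C = (-17/9, -53/9)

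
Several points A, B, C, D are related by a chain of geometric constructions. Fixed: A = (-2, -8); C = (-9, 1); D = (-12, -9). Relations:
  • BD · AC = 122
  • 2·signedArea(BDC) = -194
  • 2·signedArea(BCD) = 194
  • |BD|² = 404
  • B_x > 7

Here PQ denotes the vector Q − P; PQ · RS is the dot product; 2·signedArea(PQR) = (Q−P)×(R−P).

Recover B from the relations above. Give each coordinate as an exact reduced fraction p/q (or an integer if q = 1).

B = (8, -7)

1. B_x = 8  [2·signedArea(BCD) = 194 ∩ BD · AC = 122]
2. B_y = -7  [2·signedArea(BCD) = 194 ∩ BD · AC = 122]
   → B = (8, -7)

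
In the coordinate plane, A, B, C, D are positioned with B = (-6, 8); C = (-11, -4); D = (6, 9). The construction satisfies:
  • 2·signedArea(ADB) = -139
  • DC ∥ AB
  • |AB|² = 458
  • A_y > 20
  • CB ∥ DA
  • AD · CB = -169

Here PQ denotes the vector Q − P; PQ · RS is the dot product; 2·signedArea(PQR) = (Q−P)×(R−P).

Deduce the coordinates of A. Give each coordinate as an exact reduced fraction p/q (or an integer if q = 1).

1. A_x = 11  [DC ∥ AB ∩ CB ∥ DA]
2. A_y = 21  [DC ∥ AB ∩ CB ∥ DA]
   → A = (11, 21)

A = (11, 21)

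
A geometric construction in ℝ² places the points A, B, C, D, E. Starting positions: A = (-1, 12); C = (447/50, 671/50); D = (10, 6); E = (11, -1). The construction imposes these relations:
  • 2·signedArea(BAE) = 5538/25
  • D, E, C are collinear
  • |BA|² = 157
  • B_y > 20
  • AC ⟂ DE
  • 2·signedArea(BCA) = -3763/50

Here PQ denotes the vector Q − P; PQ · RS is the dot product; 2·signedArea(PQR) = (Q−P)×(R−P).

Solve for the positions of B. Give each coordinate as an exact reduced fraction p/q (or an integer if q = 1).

B = (197/25, 521/25)

1. B_x = 197/25  [2·signedArea(BAE) = 5538/25 ∩ 2·signedArea(BCA) = -3763/50]
2. B_y = 521/25  [2·signedArea(BAE) = 5538/25 ∩ 2·signedArea(BCA) = -3763/50]
   → B = (197/25, 521/25)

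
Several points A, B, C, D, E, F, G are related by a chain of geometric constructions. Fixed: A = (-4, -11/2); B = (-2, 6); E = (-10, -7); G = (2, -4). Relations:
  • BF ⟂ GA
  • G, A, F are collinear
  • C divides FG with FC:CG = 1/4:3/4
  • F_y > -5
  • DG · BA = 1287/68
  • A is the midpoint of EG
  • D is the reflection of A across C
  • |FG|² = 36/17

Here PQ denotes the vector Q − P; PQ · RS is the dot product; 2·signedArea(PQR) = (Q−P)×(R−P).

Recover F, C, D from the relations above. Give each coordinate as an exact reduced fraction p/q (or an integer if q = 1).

1. F_x = 10/17  [G, A, F are collinear ∩ BF ⟂ GA]
2. F_y = -74/17  [G, A, F are collinear ∩ BF ⟂ GA]
   → F = (10/17, -74/17)
3. C_x = 16/17  [C divides FG with FC:CG = 1/4:3/4]
4. C_y = -145/34  [C divides FG with FC:CG = 1/4:3/4]
   → C = (16/17, -145/34)
5. D_x = 100/17  [D is the reflection of A across C]
6. D_y = -103/34  [D is the reflection of A across C]
   → D = (100/17, -103/34)

C = (16/17, -145/34)
D = (100/17, -103/34)
F = (10/17, -74/17)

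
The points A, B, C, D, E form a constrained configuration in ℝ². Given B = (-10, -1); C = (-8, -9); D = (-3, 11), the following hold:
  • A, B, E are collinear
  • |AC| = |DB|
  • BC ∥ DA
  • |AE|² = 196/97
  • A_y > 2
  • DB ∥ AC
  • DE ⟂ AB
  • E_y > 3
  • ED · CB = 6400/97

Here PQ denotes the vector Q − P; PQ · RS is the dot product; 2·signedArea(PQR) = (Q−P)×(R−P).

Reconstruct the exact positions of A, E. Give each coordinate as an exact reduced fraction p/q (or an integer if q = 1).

A = (-1, 3)
E = (29/97, 347/97)

1. A_x = -1  [DB ∥ AC ∩ BC ∥ DA]
2. A_y = 3  [DB ∥ AC ∩ BC ∥ DA]
   → A = (-1, 3)
3. E_x = 29/97  [A, B, E are collinear ∩ DE ⟂ AB]
4. E_y = 347/97  [A, B, E are collinear ∩ DE ⟂ AB]
   → E = (29/97, 347/97)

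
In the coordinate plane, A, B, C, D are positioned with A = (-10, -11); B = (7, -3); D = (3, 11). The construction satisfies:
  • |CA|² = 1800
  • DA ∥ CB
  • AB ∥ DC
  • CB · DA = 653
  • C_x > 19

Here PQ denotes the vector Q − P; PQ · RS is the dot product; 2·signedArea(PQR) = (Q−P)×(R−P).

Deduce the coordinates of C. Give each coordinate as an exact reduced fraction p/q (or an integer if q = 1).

1. C_x = 20  [DA ∥ CB ∩ AB ∥ DC]
2. C_y = 19  [DA ∥ CB ∩ AB ∥ DC]
   → C = (20, 19)

C = (20, 19)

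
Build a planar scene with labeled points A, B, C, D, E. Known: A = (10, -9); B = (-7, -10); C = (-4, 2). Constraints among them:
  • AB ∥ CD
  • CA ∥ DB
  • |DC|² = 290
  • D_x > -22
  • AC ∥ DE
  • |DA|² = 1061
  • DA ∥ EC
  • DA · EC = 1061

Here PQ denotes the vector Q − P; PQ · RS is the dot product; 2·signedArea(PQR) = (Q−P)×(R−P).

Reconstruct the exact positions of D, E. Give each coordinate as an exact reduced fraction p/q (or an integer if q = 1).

1. D_x = -21  [CA ∥ DB ∩ AB ∥ CD]
2. D_y = 1  [CA ∥ DB ∩ AB ∥ CD]
   → D = (-21, 1)
3. E_x = -35  [DA ∥ EC ∩ AC ∥ DE]
4. E_y = 12  [DA ∥ EC ∩ AC ∥ DE]
   → E = (-35, 12)

D = (-21, 1)
E = (-35, 12)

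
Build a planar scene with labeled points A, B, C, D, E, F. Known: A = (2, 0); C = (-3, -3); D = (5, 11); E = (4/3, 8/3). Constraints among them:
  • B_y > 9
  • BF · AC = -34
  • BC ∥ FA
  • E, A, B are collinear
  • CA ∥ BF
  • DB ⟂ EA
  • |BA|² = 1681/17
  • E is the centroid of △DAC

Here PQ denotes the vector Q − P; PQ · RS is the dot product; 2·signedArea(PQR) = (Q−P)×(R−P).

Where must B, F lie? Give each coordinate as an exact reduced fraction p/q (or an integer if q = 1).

B = (-7/17, 164/17)
F = (78/17, 215/17)

1. B_x = -7/17  [E, A, B are collinear ∩ DB ⟂ EA]
2. B_y = 164/17  [E, A, B are collinear ∩ DB ⟂ EA]
   → B = (-7/17, 164/17)
3. F_x = 78/17  [BC ∥ FA ∩ CA ∥ BF]
4. F_y = 215/17  [BC ∥ FA ∩ CA ∥ BF]
   → F = (78/17, 215/17)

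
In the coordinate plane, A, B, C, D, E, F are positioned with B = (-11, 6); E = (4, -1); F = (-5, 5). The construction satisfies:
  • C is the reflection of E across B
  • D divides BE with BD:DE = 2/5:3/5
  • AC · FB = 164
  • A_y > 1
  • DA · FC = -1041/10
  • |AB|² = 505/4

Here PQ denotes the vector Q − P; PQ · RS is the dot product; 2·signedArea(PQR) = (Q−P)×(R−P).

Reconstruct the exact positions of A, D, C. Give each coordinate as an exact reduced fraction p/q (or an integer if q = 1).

1. D_x = -5  [D divides BE with BD:DE = 2/5:3/5]
2. D_y = 16/5  [D divides BE with BD:DE = 2/5:3/5]
   → D = (-5, 16/5)
3. C_x = -26  [C is the reflection of E across B]
4. C_y = 13  [C is the reflection of E across B]
   → C = (-26, 13)
5. A_x = -1/2  [AC · FB = 164 ∩ DA · FC = -1041/10]
6. A_y = 2  [AC · FB = 164 ∩ DA · FC = -1041/10]
   → A = (-1/2, 2)

A = (-1/2, 2)
C = (-26, 13)
D = (-5, 16/5)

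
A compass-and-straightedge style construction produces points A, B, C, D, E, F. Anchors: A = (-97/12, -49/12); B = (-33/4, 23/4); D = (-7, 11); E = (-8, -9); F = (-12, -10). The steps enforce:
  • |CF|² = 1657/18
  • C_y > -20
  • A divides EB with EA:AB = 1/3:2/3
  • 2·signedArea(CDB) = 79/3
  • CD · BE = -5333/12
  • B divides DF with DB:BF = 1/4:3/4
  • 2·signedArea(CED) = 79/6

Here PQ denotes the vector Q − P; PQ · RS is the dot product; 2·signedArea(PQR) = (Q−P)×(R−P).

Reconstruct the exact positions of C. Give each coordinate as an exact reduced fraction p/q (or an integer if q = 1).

1. C_x = -55/6  [2·signedArea(CDB) = 79/3 ∩ 2·signedArea(CED) = 79/6]
2. C_y = -115/6  [2·signedArea(CDB) = 79/3 ∩ 2·signedArea(CED) = 79/6]
   → C = (-55/6, -115/6)

C = (-55/6, -115/6)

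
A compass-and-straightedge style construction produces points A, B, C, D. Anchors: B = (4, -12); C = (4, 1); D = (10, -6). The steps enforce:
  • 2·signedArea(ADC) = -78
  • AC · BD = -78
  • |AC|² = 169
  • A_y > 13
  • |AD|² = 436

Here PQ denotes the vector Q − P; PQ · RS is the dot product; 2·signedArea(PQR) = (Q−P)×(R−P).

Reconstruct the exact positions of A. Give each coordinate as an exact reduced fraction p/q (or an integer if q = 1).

1. A_x = 4  [AC · BD = -78 ∩ 2·signedArea(ADC) = -78]
2. A_y = 14  [AC · BD = -78 ∩ 2·signedArea(ADC) = -78]
   → A = (4, 14)

A = (4, 14)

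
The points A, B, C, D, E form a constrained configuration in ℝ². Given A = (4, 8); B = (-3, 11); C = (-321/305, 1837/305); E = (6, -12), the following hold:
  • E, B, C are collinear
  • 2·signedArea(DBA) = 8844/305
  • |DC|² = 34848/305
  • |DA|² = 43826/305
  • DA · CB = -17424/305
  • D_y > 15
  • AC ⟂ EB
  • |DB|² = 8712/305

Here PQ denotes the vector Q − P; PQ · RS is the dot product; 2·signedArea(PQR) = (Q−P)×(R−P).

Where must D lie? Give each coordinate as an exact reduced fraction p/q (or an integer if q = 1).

D = (-1509/305, 4873/305)

1. D_x = -1509/305  [2·signedArea(DBA) = 8844/305 ∩ DA · CB = -17424/305]
2. D_y = 4873/305  [2·signedArea(DBA) = 8844/305 ∩ DA · CB = -17424/305]
   → D = (-1509/305, 4873/305)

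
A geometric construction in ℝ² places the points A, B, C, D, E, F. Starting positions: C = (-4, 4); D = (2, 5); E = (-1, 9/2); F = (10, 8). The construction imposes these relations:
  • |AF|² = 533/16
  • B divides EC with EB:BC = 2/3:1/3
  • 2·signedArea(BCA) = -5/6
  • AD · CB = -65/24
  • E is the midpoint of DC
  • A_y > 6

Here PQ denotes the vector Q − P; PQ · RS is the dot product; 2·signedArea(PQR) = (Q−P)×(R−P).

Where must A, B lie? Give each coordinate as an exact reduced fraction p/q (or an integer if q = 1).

A = (9/2, 25/4)
B = (-3, 25/6)

1. B_x = -3  [B divides EC with EB:BC = 2/3:1/3]
2. B_y = 25/6  [B divides EC with EB:BC = 2/3:1/3]
   → B = (-3, 25/6)
3. A_x = 9/2  [AD · CB = -65/24 ∩ 2·signedArea(BCA) = -5/6]
4. A_y = 25/4  [AD · CB = -65/24 ∩ 2·signedArea(BCA) = -5/6]
   → A = (9/2, 25/4)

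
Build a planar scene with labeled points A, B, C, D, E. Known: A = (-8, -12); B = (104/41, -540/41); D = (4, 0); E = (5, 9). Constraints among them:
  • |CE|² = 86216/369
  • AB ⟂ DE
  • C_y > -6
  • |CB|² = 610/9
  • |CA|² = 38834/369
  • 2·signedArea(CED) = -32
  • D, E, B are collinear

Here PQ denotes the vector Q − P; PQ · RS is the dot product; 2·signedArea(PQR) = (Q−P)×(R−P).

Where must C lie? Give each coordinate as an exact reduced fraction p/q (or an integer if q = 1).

C = (-19/123, -221/41)

1. C_x = -19/123  [line 9·x + -1·y + -4 = 0 ∩ |CB|² = 610/9]
2. C_y = -221/41  [line 9·x + -1·y + -4 = 0 ∩ |CB|² = 610/9]
   → C = (-19/123, -221/41)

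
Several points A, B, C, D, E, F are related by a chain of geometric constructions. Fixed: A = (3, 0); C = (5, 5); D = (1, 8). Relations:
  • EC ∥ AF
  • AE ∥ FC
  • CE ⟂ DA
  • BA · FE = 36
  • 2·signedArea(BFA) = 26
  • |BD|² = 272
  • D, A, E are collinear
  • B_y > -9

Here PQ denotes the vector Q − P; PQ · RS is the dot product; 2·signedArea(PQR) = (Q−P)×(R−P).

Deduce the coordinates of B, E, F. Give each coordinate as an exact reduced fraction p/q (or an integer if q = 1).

B = (5, -8)
E = (33/17, 72/17)
F = (103/17, 13/17)

1. E_x = 33/17  [D, A, E are collinear ∩ CE ⟂ DA]
2. E_y = 72/17  [D, A, E are collinear ∩ CE ⟂ DA]
   → E = (33/17, 72/17)
3. F_x = 103/17  [AE ∥ FC ∩ EC ∥ AF]
4. F_y = 13/17  [AE ∥ FC ∩ EC ∥ AF]
   → F = (103/17, 13/17)
5. B_x = 5  [BA · FE = 36 ∩ 2·signedArea(BFA) = 26]
6. B_y = -8  [BA · FE = 36 ∩ 2·signedArea(BFA) = 26]
   → B = (5, -8)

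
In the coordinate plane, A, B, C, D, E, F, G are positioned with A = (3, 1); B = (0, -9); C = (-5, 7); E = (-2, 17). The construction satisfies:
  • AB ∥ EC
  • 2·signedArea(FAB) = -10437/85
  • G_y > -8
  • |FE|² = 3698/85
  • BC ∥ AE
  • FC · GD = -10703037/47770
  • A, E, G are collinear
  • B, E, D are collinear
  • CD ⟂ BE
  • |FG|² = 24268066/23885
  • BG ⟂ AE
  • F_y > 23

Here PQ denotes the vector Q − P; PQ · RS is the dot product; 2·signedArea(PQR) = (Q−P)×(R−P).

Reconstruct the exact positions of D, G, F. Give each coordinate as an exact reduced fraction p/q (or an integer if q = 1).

1. D_x = -213/170  [B, E, D are collinear ∩ CD ⟂ BE]
2. D_y = 1239/170  [B, E, D are collinear ∩ CD ⟂ BE]
   → D = (-213/170, 1239/170)
3. G_x = 1568/281  [A, E, G are collinear ∩ BG ⟂ AE]
4. G_y = -2039/281  [A, E, G are collinear ∩ BG ⟂ AE]
   → G = (1568/281, -2039/281)
5. F_x = -213/85  [2·signedArea(FAB) = -10437/85 ∩ FC · GD = -10703037/47770]
6. F_y = 2004/85  [2·signedArea(FAB) = -10437/85 ∩ FC · GD = -10703037/47770]
   → F = (-213/85, 2004/85)

D = (-213/170, 1239/170)
F = (-213/85, 2004/85)
G = (1568/281, -2039/281)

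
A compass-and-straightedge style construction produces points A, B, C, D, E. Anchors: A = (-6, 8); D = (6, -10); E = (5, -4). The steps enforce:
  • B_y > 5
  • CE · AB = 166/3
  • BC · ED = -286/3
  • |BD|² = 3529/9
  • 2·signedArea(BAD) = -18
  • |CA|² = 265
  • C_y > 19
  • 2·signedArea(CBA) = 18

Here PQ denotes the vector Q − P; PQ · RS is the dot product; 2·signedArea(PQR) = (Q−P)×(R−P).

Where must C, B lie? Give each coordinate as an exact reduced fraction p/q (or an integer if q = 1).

1. B_x = -17/3  [line 18·x + 12·y + 30 = 0 ∩ |BD|² = 3529/9]
2. B_y = 6  [line 18·x + 12·y + 30 = 0 ∩ |BD|² = 3529/9]
   → B = (-17/3, 6)
3. C_x = -17  [CE · AB = 166/3 ∩ 2·signedArea(CBA) = 18]
4. C_y = 20  [CE · AB = 166/3 ∩ 2·signedArea(CBA) = 18]
   → C = (-17, 20)

B = (-17/3, 6)
C = (-17, 20)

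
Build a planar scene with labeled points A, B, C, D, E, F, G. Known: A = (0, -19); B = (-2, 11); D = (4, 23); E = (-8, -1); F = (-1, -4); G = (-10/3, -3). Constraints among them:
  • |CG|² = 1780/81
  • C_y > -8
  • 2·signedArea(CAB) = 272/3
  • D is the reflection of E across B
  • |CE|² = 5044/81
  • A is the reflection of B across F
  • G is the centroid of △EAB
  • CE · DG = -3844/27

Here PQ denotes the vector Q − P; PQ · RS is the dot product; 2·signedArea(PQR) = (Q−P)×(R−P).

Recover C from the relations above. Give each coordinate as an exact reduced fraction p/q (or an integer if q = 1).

1. C_x = -34/9  [2·signedArea(CAB) = 272/3 ∩ CE · DG = -3844/27]
2. C_y = -23/3  [2·signedArea(CAB) = 272/3 ∩ CE · DG = -3844/27]
   → C = (-34/9, -23/3)

C = (-34/9, -23/3)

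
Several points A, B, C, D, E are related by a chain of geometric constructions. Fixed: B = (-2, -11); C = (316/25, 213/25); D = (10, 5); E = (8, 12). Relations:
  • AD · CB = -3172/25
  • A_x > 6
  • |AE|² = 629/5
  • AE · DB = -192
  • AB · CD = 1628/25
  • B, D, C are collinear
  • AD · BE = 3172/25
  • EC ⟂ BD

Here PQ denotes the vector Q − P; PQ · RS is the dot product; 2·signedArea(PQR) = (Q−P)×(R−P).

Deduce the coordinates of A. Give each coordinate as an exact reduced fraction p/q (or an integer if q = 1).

A = (172/25, 21/25)

1. A_x = 172/25  [AE · DB = -192 ∩ AD · BE = 3172/25]
2. A_y = 21/25  [AE · DB = -192 ∩ AD · BE = 3172/25]
   → A = (172/25, 21/25)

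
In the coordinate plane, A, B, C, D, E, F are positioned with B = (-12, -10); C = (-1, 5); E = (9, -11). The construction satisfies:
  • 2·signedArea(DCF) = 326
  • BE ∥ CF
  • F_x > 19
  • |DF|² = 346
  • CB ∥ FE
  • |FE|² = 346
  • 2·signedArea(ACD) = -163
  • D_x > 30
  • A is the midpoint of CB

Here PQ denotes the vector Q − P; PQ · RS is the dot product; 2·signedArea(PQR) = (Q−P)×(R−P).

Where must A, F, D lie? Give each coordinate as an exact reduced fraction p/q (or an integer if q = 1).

1. A_x = -13/2  [A is the midpoint of CB]
2. A_y = -5/2  [A is the midpoint of CB]
   → A = (-13/2, -5/2)
3. F_x = 20  [CB ∥ FE ∩ BE ∥ CF]
4. F_y = 4  [CB ∥ FE ∩ BE ∥ CF]
   → F = (20, 4)
5. D_x = 31  [2·signedArea(DCF) = 326 ∩ 2·signedArea(ACD) = -163]
6. D_y = 19  [2·signedArea(DCF) = 326 ∩ 2·signedArea(ACD) = -163]
   → D = (31, 19)

A = (-13/2, -5/2)
D = (31, 19)
F = (20, 4)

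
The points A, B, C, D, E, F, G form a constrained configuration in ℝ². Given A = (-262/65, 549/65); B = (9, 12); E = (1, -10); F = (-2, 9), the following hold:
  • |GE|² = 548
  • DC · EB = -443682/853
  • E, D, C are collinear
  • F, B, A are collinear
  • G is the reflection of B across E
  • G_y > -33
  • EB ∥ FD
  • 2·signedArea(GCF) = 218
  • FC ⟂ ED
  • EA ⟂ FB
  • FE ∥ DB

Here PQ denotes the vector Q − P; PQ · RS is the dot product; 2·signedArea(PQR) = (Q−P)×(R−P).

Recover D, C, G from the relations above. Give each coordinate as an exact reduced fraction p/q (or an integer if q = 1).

1. D_x = 6  [FE ∥ DB ∩ EB ∥ FD]
2. D_y = 31  [FE ∥ DB ∩ EB ∥ FD]
   → D = (6, 31)
3. C_x = 2763/853  [E, D, C are collinear ∩ FC ⟂ ED]
4. C_y = 7132/853  [E, D, C are collinear ∩ FC ⟂ ED]
   → C = (2763/853, 7132/853)
5. G_x = -7  [G is the reflection of B across E]
6. G_y = -32  [G is the reflection of B across E]
   → G = (-7, -32)

C = (2763/853, 7132/853)
D = (6, 31)
G = (-7, -32)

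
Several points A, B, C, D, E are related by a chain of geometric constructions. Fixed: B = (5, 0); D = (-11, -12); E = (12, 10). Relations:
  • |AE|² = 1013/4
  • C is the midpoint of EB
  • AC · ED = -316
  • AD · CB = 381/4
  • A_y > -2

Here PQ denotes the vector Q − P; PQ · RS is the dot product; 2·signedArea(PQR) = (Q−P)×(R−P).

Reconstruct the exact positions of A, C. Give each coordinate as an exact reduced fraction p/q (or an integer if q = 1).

A = (1/2, -1)
C = (17/2, 5)

1. C_x = 17/2  [C is the midpoint of EB]
2. C_y = 5  [C is the midpoint of EB]
   → C = (17/2, 5)
3. A_x = 1/2  [AC · ED = -316 ∩ AD · CB = 381/4]
4. A_y = -1  [AC · ED = -316 ∩ AD · CB = 381/4]
   → A = (1/2, -1)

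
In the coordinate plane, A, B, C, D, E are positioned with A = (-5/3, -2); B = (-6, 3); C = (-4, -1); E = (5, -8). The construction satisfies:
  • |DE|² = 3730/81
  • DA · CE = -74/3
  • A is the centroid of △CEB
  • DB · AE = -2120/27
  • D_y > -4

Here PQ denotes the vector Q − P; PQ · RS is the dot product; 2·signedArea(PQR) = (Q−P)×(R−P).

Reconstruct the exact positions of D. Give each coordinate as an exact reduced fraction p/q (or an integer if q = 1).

1. D_x = -2/9  [DA · CE = -74/3 ∩ DB · AE = -2120/27]
2. D_y = -11/3  [DA · CE = -74/3 ∩ DB · AE = -2120/27]
   → D = (-2/9, -11/3)

D = (-2/9, -11/3)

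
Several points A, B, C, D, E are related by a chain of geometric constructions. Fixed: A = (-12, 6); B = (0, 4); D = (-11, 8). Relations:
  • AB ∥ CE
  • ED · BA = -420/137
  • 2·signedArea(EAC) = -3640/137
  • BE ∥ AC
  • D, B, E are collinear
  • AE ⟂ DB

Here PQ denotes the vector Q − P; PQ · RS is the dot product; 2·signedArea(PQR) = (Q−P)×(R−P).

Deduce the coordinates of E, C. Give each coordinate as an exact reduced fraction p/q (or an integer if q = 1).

1. E_x = -1540/137  [D, B, E are collinear ∩ AE ⟂ DB]
2. E_y = 1108/137  [D, B, E are collinear ∩ AE ⟂ DB]
   → E = (-1540/137, 1108/137)
3. C_x = -3184/137  [AB ∥ CE ∩ BE ∥ AC]
4. C_y = 1382/137  [AB ∥ CE ∩ BE ∥ AC]
   → C = (-3184/137, 1382/137)

C = (-3184/137, 1382/137)
E = (-1540/137, 1108/137)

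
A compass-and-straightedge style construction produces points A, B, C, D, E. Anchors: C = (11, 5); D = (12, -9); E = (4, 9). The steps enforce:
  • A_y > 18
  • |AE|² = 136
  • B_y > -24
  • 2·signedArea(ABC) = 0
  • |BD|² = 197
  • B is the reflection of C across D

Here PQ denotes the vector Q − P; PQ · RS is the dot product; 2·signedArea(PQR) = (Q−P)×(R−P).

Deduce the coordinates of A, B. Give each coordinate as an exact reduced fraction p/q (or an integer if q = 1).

A = (10, 19)
B = (13, -23)

1. B_x = 13  [B is the reflection of C across D]
2. B_y = -23  [B is the reflection of C across D]
   → B = (13, -23)
3. A_x = 10  [line -28·x + -2·y + 318 = 0 ∩ |AE|² = 136]
4. A_y = 19  [line -28·x + -2·y + 318 = 0 ∩ |AE|² = 136]
   → A = (10, 19)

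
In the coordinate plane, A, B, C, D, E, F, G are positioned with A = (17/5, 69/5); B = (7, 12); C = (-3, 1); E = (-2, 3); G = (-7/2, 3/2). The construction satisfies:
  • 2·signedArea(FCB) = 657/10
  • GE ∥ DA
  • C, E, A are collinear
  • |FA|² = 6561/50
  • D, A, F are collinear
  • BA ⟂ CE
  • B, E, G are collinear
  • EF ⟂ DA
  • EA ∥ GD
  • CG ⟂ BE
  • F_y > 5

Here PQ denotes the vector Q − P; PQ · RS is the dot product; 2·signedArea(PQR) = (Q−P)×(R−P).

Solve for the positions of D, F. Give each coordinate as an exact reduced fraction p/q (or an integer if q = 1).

1. D_x = 19/10  [GE ∥ DA ∩ EA ∥ GD]
2. D_y = 123/10  [GE ∥ DA ∩ EA ∥ GD]
   → D = (19/10, 123/10)
3. F_x = -47/10  [D, A, F are collinear ∩ EF ⟂ DA]
4. F_y = 57/10  [D, A, F are collinear ∩ EF ⟂ DA]
   → F = (-47/10, 57/10)

D = (19/10, 123/10)
F = (-47/10, 57/10)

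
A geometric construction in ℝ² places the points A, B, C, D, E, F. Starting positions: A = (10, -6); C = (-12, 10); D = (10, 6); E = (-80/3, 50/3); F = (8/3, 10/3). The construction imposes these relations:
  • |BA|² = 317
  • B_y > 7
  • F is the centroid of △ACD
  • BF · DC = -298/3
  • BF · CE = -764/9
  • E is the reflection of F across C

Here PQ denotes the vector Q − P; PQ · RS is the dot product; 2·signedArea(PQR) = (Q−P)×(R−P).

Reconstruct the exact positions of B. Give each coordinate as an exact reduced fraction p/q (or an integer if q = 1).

1. B_x = -1  [BF · DC = -298/3 ∩ BF · CE = -764/9]
2. B_y = 8  [BF · DC = -298/3 ∩ BF · CE = -764/9]
   → B = (-1, 8)

B = (-1, 8)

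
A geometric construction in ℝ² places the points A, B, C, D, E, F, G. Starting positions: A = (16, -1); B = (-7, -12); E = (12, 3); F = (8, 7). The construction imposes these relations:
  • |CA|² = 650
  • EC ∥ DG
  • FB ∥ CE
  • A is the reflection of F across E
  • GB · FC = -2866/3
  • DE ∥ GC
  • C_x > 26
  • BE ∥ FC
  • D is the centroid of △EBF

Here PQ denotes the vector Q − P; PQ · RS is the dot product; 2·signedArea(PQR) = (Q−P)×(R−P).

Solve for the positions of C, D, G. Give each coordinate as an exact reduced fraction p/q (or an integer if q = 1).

C = (27, 22)
D = (13/3, -2/3)
G = (58/3, 55/3)

1. C_x = 27  [FB ∥ CE ∩ BE ∥ FC]
2. C_y = 22  [FB ∥ CE ∩ BE ∥ FC]
   → C = (27, 22)
3. D_x = 13/3  [D is the centroid of △EBF]
4. D_y = -2/3  [D is the centroid of △EBF]
   → D = (13/3, -2/3)
5. G_x = 58/3  [DE ∥ GC ∩ EC ∥ DG]
6. G_y = 55/3  [DE ∥ GC ∩ EC ∥ DG]
   → G = (58/3, 55/3)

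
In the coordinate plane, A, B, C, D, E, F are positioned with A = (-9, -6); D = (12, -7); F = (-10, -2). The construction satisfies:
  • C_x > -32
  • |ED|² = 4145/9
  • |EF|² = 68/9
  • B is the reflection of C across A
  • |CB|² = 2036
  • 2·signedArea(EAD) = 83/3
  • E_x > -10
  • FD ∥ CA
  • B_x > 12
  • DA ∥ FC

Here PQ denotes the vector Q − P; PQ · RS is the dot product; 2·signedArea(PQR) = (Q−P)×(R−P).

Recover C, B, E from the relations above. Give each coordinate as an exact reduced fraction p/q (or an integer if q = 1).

1. C_x = -31  [FD ∥ CA ∩ DA ∥ FC]
2. C_y = -1  [FD ∥ CA ∩ DA ∥ FC]
   → C = (-31, -1)
3. B_x = 13  [B is the reflection of C across A]
4. B_y = -11  [B is the reflection of C across A]
   → B = (13, -11)
5. E_x = -28/3  [line 1·x + 21·y + 322/3 = 0 ∩ |EF|² = 68/9]
6. E_y = -14/3  [line 1·x + 21·y + 322/3 = 0 ∩ |EF|² = 68/9]
   → E = (-28/3, -14/3)

B = (13, -11)
C = (-31, -1)
E = (-28/3, -14/3)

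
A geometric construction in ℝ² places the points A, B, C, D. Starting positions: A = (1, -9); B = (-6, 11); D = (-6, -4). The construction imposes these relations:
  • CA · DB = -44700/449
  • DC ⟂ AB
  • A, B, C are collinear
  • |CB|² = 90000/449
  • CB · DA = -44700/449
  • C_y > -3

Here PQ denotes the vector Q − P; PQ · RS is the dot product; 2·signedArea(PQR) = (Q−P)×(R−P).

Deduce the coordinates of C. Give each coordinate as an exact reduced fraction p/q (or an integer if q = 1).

1. C_x = -594/449  [A, B, C are collinear ∩ DC ⟂ AB]
2. C_y = -1061/449  [A, B, C are collinear ∩ DC ⟂ AB]
   → C = (-594/449, -1061/449)

C = (-594/449, -1061/449)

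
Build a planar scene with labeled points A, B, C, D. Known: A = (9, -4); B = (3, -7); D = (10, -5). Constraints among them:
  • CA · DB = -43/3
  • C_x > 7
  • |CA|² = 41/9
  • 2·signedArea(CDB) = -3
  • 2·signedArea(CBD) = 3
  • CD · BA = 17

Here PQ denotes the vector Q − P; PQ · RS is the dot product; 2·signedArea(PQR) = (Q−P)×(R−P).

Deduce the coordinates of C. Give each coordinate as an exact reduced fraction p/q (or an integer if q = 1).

C = (22/3, -16/3)

1. C_x = 22/3  [2·signedArea(CDB) = -3 ∩ CA · DB = -43/3]
2. C_y = -16/3  [2·signedArea(CDB) = -3 ∩ CA · DB = -43/3]
   → C = (22/3, -16/3)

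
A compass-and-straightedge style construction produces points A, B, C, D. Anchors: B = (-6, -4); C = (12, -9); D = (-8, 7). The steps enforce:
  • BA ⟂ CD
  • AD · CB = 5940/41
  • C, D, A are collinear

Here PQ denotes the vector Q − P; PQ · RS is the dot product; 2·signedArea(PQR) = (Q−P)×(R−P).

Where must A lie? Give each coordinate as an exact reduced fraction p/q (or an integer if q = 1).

1. A_x = -58/41  [C, D, A are collinear ∩ BA ⟂ CD]
2. A_y = 71/41  [C, D, A are collinear ∩ BA ⟂ CD]
   → A = (-58/41, 71/41)

A = (-58/41, 71/41)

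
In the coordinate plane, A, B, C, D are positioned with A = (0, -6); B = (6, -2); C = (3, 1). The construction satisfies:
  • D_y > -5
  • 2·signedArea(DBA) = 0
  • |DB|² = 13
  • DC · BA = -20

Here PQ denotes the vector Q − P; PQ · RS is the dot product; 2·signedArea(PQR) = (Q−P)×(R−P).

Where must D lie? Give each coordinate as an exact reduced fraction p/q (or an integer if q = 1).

D = (3, -4)

1. D_x = 3  [2·signedArea(DBA) = 0 ∩ DC · BA = -20]
2. D_y = -4  [2·signedArea(DBA) = 0 ∩ DC · BA = -20]
   → D = (3, -4)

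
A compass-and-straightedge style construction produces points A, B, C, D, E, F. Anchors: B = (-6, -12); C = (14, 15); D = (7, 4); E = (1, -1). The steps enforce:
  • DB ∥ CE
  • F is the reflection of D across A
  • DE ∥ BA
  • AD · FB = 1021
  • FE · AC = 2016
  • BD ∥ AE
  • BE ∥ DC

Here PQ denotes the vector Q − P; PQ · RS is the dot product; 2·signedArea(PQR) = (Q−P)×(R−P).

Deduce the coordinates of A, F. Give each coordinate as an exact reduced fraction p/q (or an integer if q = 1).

A = (-12, -17)
F = (-31, -38)

1. A_x = -12  [BD ∥ AE ∩ DE ∥ BA]
2. A_y = -17  [BD ∥ AE ∩ DE ∥ BA]
   → A = (-12, -17)
3. F_x = -31  [F is the reflection of D across A]
4. F_y = -38  [F is the reflection of D across A]
   → F = (-31, -38)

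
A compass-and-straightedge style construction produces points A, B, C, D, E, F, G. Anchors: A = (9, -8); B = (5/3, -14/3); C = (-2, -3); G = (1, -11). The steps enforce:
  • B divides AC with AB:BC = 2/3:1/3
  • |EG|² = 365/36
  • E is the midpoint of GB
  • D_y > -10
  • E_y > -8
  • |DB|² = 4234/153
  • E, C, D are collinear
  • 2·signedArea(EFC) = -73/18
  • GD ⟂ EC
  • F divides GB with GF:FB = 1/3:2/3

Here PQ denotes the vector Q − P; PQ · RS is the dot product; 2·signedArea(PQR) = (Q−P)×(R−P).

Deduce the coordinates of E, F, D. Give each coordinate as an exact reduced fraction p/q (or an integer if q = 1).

1. E_x = 4/3  [E is the midpoint of GB]
2. E_y = -47/6  [E is the midpoint of GB]
   → E = (4/3, -47/6)
3. F_x = 11/9  [F divides GB with GF:FB = 1/3:2/3]
4. F_y = -80/9  [F divides GB with GF:FB = 1/3:2/3]
   → F = (11/9, -80/9)
5. D_x = 46/17  [E, C, D are collinear ∩ GD ⟂ EC]
6. D_y = -167/17  [E, C, D are collinear ∩ GD ⟂ EC]
   → D = (46/17, -167/17)

D = (46/17, -167/17)
E = (4/3, -47/6)
F = (11/9, -80/9)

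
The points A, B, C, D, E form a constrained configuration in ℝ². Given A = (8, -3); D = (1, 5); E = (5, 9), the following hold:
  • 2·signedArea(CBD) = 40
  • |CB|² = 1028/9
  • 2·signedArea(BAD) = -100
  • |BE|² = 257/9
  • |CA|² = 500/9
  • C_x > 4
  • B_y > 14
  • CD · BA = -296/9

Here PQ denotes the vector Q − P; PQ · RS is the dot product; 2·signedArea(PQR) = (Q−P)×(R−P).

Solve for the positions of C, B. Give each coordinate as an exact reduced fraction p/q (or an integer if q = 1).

B = (16/3, 43/3)
C = (14/3, 11/3)

1. B_x = 16/3  [line -8·x + -7·y + 143 = 0 ∩ |BE|² = 257/9]
2. B_y = 43/3  [line -8·x + -7·y + 143 = 0 ∩ |BE|² = 257/9]
   → B = (16/3, 43/3)
3. C_x = 14/3  [CD · BA = -296/9 ∩ 2·signedArea(CBD) = 40]
4. C_y = 11/3  [CD · BA = -296/9 ∩ 2·signedArea(CBD) = 40]
   → C = (14/3, 11/3)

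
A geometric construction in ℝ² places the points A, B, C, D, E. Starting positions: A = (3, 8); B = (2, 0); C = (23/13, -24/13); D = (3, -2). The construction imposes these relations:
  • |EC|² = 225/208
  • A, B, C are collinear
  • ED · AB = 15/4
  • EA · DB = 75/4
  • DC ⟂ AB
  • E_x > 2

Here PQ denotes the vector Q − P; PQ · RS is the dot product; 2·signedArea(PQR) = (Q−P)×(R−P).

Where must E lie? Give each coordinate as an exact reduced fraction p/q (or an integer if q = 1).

1. E_x = 11/4  [ED · AB = 15/4 ∩ EA · DB = 75/4]
2. E_y = -3/2  [ED · AB = 15/4 ∩ EA · DB = 75/4]
   → E = (11/4, -3/2)

E = (11/4, -3/2)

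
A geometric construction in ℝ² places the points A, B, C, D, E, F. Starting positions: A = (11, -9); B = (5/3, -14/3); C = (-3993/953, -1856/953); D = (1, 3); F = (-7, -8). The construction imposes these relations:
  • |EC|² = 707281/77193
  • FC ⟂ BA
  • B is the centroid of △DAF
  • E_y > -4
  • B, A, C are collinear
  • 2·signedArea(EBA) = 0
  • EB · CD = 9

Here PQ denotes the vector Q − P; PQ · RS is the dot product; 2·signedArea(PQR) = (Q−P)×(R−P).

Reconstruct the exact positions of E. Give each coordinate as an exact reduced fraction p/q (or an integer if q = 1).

1. E_x = -13/9  [2·signedArea(EBA) = 0 ∩ EB · CD = 9]
2. E_y = -29/9  [2·signedArea(EBA) = 0 ∩ EB · CD = 9]
   → E = (-13/9, -29/9)

E = (-13/9, -29/9)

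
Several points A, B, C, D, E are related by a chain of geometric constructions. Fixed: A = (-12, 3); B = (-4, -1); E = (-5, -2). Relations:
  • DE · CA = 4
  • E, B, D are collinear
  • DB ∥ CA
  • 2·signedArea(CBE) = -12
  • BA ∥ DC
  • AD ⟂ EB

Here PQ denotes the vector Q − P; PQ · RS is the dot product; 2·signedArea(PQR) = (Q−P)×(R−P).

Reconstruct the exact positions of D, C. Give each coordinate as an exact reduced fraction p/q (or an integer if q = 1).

C = (-14, 1)
D = (-6, -3)

1. D_x = -6  [E, B, D are collinear ∩ AD ⟂ EB]
2. D_y = -3  [E, B, D are collinear ∩ AD ⟂ EB]
   → D = (-6, -3)
3. C_x = -14  [DB ∥ CA ∩ BA ∥ DC]
4. C_y = 1  [DB ∥ CA ∩ BA ∥ DC]
   → C = (-14, 1)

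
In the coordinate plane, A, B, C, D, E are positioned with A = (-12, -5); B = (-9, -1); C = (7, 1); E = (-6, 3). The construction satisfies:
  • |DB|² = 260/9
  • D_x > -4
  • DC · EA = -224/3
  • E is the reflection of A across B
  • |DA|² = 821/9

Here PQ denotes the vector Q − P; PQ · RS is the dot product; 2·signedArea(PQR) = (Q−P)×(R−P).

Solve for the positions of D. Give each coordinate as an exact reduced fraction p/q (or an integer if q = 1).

1. D_x = -11/3  [line 6·x + 8·y + 74/3 = 0 ∩ |DB|² = 260/9]
2. D_y = -1/3  [line 6·x + 8·y + 74/3 = 0 ∩ |DB|² = 260/9]
   → D = (-11/3, -1/3)

D = (-11/3, -1/3)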